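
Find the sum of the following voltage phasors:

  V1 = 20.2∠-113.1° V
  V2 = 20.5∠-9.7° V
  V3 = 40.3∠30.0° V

Step 1 — Convert each phasor to rectangular form:
  V1 = 20.2·(cos(-113.1°) + j·sin(-113.1°)) = -7.925 - j18.58 V
  V2 = 20.5·(cos(-9.7°) + j·sin(-9.7°)) = 20.21 - j3.454 V
  V3 = 40.3·(cos(30.0°) + j·sin(30.0°)) = 34.9 + j20.15 V
Step 2 — Sum components: V_total = 47.18 - j1.884 V.
Step 3 — Convert to polar: |V_total| = 47.22 V, ∠V_total = -2.3°.

V_total = 47.22∠-2.3° V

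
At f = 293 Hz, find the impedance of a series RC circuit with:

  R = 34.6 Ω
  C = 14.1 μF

Step 1 — Angular frequency: ω = 2π·f = 2π·293 = 1841 rad/s.
Step 2 — Component impedances:
  R: Z = R = 34.6 Ω
  C: Z = 1/(jωC) = -j/(ω·C) = 0 - j38.52 Ω
Step 3 — Series combination: Z_total = R + C = 34.6 - j38.52 Ω = 51.78∠-48.1° Ω.

Z = 34.6 - j38.52 Ω = 51.78∠-48.1° Ω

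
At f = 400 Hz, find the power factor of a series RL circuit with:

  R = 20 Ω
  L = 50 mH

Step 1 — Angular frequency: ω = 2π·f = 2π·400 = 2513 rad/s.
Step 2 — Component impedances:
  R: Z = R = 20 Ω
  L: Z = jωL = j·2513·0.05 = 0 + j125.7 Ω
Step 3 — Series combination: Z_total = R + L = 20 + j125.7 Ω = 127.2∠81.0° Ω.
Step 4 — Power factor: PF = cos(φ) = Re(Z)/|Z| = 20/127.2 = 0.1572.
Step 5 — Type: Im(Z) = 125.7 ⇒ lagging (phase φ = 81.0°).

PF = 0.1572 (lagging, φ = 81.0°)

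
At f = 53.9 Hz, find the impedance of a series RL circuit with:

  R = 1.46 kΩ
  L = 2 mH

Step 1 — Angular frequency: ω = 2π·f = 2π·53.9 = 338.7 rad/s.
Step 2 — Component impedances:
  R: Z = R = 1460 Ω
  L: Z = jωL = j·338.7·0.002 = 0 + j0.6773 Ω
Step 3 — Series combination: Z_total = R + L = 1460 + j0.6773 Ω = 1460∠0.0° Ω.

Z = 1460 + j0.6773 Ω = 1460∠0.0° Ω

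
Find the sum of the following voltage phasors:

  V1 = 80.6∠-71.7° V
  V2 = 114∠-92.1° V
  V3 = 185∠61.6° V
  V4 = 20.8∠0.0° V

Step 1 — Convert each phasor to rectangular form:
  V1 = 80.6·(cos(-71.7°) + j·sin(-71.7°)) = 25.31 - j76.52 V
  V2 = 114·(cos(-92.1°) + j·sin(-92.1°)) = -4.177 - j113.9 V
  V3 = 185·(cos(61.6°) + j·sin(61.6°)) = 87.99 + j162.7 V
  V4 = 20.8·(cos(0.0°) + j·sin(0.0°)) = 20.8 V
Step 2 — Sum components: V_total = 129.9 - j27.71 V.
Step 3 — Convert to polar: |V_total| = 132.8 V, ∠V_total = -12.0°.

V_total = 132.8∠-12.0° V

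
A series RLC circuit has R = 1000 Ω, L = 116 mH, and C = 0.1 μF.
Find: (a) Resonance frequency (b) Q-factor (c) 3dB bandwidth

Step 1 — Resonance: ω₀ = 1/√(LC) = 1/√(0.116·1e-07) = 9285 rad/s.
Step 2 — f₀ = ω₀/(2π) = 1478 Hz.
Step 3 — Series Q: Q = ω₀L/R = 9285·0.116/1000 = 1.077.
Step 4 — Bandwidth: Δω = ω₀/Q = 8621 rad/s; BW = Δω/(2π) = 1372 Hz.

(a) f₀ = 1478 Hz  (b) Q = 1.077  (c) BW = 1372 Hz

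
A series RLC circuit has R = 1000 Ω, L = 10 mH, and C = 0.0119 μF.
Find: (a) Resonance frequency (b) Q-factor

Step 1 — Resonance condition Im(Z)=0 gives ω₀ = 1/√(LC).
Step 2 — ω₀ = 1/√(0.01·1.19e-08) = 9.167e+04 rad/s.
Step 3 — f₀ = ω₀/(2π) = 1.459e+04 Hz.
Step 4 — Series Q: Q = ω₀L/R = 9.167e+04·0.01/1000 = 0.9167.

(a) f₀ = 1.459e+04 Hz  (b) Q = 0.9167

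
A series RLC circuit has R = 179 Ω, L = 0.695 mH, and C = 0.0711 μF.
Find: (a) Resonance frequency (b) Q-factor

Step 1 — Resonance condition Im(Z)=0 gives ω₀ = 1/√(LC).
Step 2 — ω₀ = 1/√(0.000695·7.11e-08) = 1.423e+05 rad/s.
Step 3 — f₀ = ω₀/(2π) = 2.264e+04 Hz.
Step 4 — Series Q: Q = ω₀L/R = 1.423e+05·0.000695/179 = 0.5523.

(a) f₀ = 2.264e+04 Hz  (b) Q = 0.5523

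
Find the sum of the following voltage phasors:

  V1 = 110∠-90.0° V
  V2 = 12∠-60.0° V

Step 1 — Convert each phasor to rectangular form:
  V1 = 110·(cos(-90.0°) + j·sin(-90.0°)) = 0 - j110 V
  V2 = 12·(cos(-60.0°) + j·sin(-60.0°)) = 6 - j10.39 V
Step 2 — Sum components: V_total = 6 - j120.4 V.
Step 3 — Convert to polar: |V_total| = 120.5 V, ∠V_total = -87.1°.

V_total = 120.5∠-87.1° V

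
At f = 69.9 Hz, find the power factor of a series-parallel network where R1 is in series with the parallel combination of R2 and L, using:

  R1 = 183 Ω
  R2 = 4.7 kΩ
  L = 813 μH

Step 1 — Angular frequency: ω = 2π·f = 2π·69.9 = 439.2 rad/s.
Step 2 — Component impedances:
  R1: Z = R = 183 Ω
  R2: Z = R = 4700 Ω
  L: Z = jωL = j·439.2·0.000813 = 0 + j0.3571 Ω
Step 3 — Parallel branch: R2 || L = 1/(1/R2 + 1/L) = 2.713e-05 + j0.3571 Ω.
Step 4 — Series with R1: Z_total = R1 + (R2 || L) = 183 + j0.3571 Ω = 183∠0.1° Ω.
Step 5 — Power factor: PF = cos(φ) = Re(Z)/|Z| = 183/183 = 1.
Step 6 — Type: Im(Z) = 0.3571 ⇒ lagging (phase φ = 0.1°).

PF = 1 (lagging, φ = 0.1°)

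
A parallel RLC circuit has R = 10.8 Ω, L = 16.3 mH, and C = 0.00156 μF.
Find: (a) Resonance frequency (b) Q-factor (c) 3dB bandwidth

Step 1 — Resonance: ω₀ = 1/√(LC) = 1/√(0.0163·1.56e-09) = 1.983e+05 rad/s.
Step 2 — f₀ = ω₀/(2π) = 3.156e+04 Hz.
Step 3 — Parallel Q: Q = R/(ω₀L) = 10.8/(1.983e+05·0.0163) = 0.003341.
Step 4 — Bandwidth: Δω = ω₀/Q = 5.935e+07 rad/s; BW = Δω/(2π) = 9.447e+06 Hz.

(a) f₀ = 3.156e+04 Hz  (b) Q = 0.003341  (c) BW = 9.447e+06 Hz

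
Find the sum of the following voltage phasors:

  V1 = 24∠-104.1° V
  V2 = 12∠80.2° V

Step 1 — Convert each phasor to rectangular form:
  V1 = 24·(cos(-104.1°) + j·sin(-104.1°)) = -5.847 - j23.28 V
  V2 = 12·(cos(80.2°) + j·sin(80.2°)) = 2.043 + j11.82 V
Step 2 — Sum components: V_total = -3.804 - j11.45 V.
Step 3 — Convert to polar: |V_total| = 12.07 V, ∠V_total = -108.4°.

V_total = 12.07∠-108.4° V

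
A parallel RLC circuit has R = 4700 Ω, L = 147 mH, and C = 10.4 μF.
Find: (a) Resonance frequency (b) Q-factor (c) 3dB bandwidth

Step 1 — Resonance: ω₀ = 1/√(LC) = 1/√(0.147·1.04e-05) = 808.8 rad/s.
Step 2 — f₀ = ω₀/(2π) = 128.7 Hz.
Step 3 — Parallel Q: Q = R/(ω₀L) = 4700/(808.8·0.147) = 39.53.
Step 4 — Bandwidth: Δω = ω₀/Q = 20.46 rad/s; BW = Δω/(2π) = 3.256 Hz.

(a) f₀ = 128.7 Hz  (b) Q = 39.53  (c) BW = 3.256 Hz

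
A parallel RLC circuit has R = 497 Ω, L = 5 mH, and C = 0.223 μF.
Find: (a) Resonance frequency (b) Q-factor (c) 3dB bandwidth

Step 1 — Resonance: ω₀ = 1/√(LC) = 1/√(0.005·2.23e-07) = 2.995e+04 rad/s.
Step 2 — f₀ = ω₀/(2π) = 4766 Hz.
Step 3 — Parallel Q: Q = R/(ω₀L) = 497/(2.995e+04·0.005) = 3.319.
Step 4 — Bandwidth: Δω = ω₀/Q = 9023 rad/s; BW = Δω/(2π) = 1436 Hz.

(a) f₀ = 4766 Hz  (b) Q = 3.319  (c) BW = 1436 Hz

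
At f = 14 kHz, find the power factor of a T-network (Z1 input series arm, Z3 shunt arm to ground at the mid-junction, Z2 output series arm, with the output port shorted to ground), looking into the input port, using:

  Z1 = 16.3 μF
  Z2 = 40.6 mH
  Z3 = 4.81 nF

Step 1 — Angular frequency: ω = 2π·f = 2π·1.4e+04 = 8.796e+04 rad/s.
Step 2 — Component impedances:
  Z1: Z = 1/(jωC) = -j/(ω·C) = 0 - j0.6974 Ω
  Z2: Z = jωL = j·8.796e+04·0.0406 = 0 + j3571 Ω
  Z3: Z = 1/(jωC) = -j/(ω·C) = 0 - j2363 Ω
Step 3 — With the output port shorted to ground, the output series arm Z2 runs from the junction to ground; the shunt arm Z3 also runs from the junction to ground. They appear in parallel: Z3 || Z2 = 0 - j6988 Ω.
Step 4 — Series with input arm Z1: Z_in = Z1 + (Z3 || Z2) = 0 - j6989 Ω = 6989∠-90.0° Ω.
Step 5 — Power factor: PF = cos(φ) = Re(Z)/|Z| = 0/6989 = 0.
Step 6 — Type: Im(Z) = -6989 ⇒ leading (phase φ = -90.0°).

PF = 0 (leading, φ = -90.0°)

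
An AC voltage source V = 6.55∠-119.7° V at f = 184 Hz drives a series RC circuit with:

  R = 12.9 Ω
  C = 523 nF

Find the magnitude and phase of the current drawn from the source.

Step 1 — Angular frequency: ω = 2π·f = 2π·184 = 1156 rad/s.
Step 2 — Component impedances:
  R: Z = R = 12.9 Ω
  C: Z = 1/(jωC) = -j/(ω·C) = 0 - j1654 Ω
Step 3 — Series combination: Z_total = R + C = 12.9 - j1654 Ω = 1654∠-89.6° Ω.
Step 4 — Source phasor: V = 6.55∠-119.7° V = -3.245 - j5.69 V.
Step 5 — Ohm's law: I = V / Z_total = (-3.245 - j5.69) / (12.9 - j1654) = 0.003425 - j0.001989 A.
Step 6 — Convert to polar: |I| = 0.00396 A, ∠I = -30.1°.

I = 0.00396∠-30.1° A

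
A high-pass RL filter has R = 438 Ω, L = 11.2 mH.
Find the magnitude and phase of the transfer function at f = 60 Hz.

Step 1 — Angular frequency: ω = 2π·60 = 377 rad/s.
Step 2 — Transfer function: H(jω) = jωL/(R + jωL).
Step 3 — Numerator jωL = j·4.222; denominator R + jωL = 438 + j4.222.
Step 4 — H = 9.292e-05 + j0.009639.
Step 5 — Magnitude: |H| = 0.00964 (-40.3 dB); phase: φ = 89.4°.

|H| = 0.00964 (-40.3 dB), φ = 89.4°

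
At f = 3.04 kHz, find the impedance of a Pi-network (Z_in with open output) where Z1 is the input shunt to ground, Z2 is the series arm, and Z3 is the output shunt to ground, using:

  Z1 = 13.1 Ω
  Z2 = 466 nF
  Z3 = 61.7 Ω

Step 1 — Angular frequency: ω = 2π·f = 2π·3040 = 1.91e+04 rad/s.
Step 2 — Component impedances:
  Z1: Z = R = 13.1 Ω
  Z2: Z = 1/(jωC) = -j/(ω·C) = 0 - j112.3 Ω
  Z3: Z = R = 61.7 Ω
Step 3 — With open output, the series arm Z2 and the output shunt Z3 appear in series to ground: Z2 + Z3 = 61.7 - j112.3 Ω.
Step 4 — Parallel with input shunt Z1: Z_in = Z1 || (Z2 + Z3) = 12.4 - j1.058 Ω = 12.44∠-4.9° Ω.

Z = 12.4 - j1.058 Ω = 12.44∠-4.9° Ω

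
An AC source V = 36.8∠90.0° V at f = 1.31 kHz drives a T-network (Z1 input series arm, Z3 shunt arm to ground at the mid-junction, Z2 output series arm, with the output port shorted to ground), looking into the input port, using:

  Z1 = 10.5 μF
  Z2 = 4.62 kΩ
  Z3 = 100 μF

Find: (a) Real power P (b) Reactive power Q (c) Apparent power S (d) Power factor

Step 1 — Angular frequency: ω = 2π·f = 2π·1310 = 8231 rad/s.
Step 2 — Component impedances:
  Z1: Z = 1/(jωC) = -j/(ω·C) = 0 - j11.57 Ω
  Z2: Z = R = 4620 Ω
  Z3: Z = 1/(jωC) = -j/(ω·C) = 0 - j1.215 Ω
Step 3 — With the output port shorted to ground, the output series arm Z2 runs from the junction to ground; the shunt arm Z3 also runs from the junction to ground. They appear in parallel: Z3 || Z2 = 0.0003195 - j1.215 Ω.
Step 4 — Series with input arm Z1: Z_in = Z1 + (Z3 || Z2) = 0.0003195 - j12.79 Ω = 12.79∠-90.0° Ω.
Step 5 — Source phasor: V = 36.8∠90.0° V = 0 + j36.8 V.
Step 6 — Current: I = V / Z = -2.878 + j7.192e-05 A = 2.878∠180.0° A.
Step 7 — Complex power: S = V·I* = 0.002647 - j105.9 VA.
Step 8 — Real power: P = Re(S) = 0.002647 W.
Step 9 — Reactive power: Q = Im(S) = -105.9 VAR.
Step 10 — Apparent power: |S| = 105.9 VA.
Step 11 — Power factor: PF = P/|S| = 2.499e-05 (leading).

(a) P = 0.002647 W  (b) Q = -105.9 VAR  (c) S = 105.9 VA  (d) PF = 2.499e-05 (leading)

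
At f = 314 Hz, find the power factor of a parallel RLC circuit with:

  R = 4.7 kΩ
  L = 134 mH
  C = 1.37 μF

Step 1 — Angular frequency: ω = 2π·f = 2π·314 = 1973 rad/s.
Step 2 — Component impedances:
  R: Z = R = 4700 Ω
  L: Z = jωL = j·1973·0.134 = 0 + j264.4 Ω
  C: Z = 1/(jωC) = -j/(ω·C) = 0 - j370 Ω
Step 3 — Parallel combination: 1/Z_total = 1/R + 1/L + 1/C; Z_total = 175.7 + j891.6 Ω = 908.7∠78.9° Ω.
Step 4 — Power factor: PF = cos(φ) = Re(Z)/|Z| = 175.7/908.74 = 0.1933.
Step 5 — Type: Im(Z) = 891.6 ⇒ lagging (phase φ = 78.9°).

PF = 0.1933 (lagging, φ = 78.9°)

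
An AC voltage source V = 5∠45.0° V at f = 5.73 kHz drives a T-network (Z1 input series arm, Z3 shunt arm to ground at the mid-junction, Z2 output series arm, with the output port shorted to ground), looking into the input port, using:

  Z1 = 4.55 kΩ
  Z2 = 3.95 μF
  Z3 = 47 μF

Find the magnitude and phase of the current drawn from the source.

Step 1 — Angular frequency: ω = 2π·f = 2π·5730 = 3.6e+04 rad/s.
Step 2 — Component impedances:
  Z1: Z = R = 4550 Ω
  Z2: Z = 1/(jωC) = -j/(ω·C) = 0 - j7.032 Ω
  Z3: Z = 1/(jωC) = -j/(ω·C) = 0 - j0.591 Ω
Step 3 — With the output port shorted to ground, the output series arm Z2 runs from the junction to ground; the shunt arm Z3 also runs from the junction to ground. They appear in parallel: Z3 || Z2 = 0 - j0.5452 Ω.
Step 4 — Series with input arm Z1: Z_in = Z1 + (Z3 || Z2) = 4550 - j0.5452 Ω = 4550∠-0.0° Ω.
Step 5 — Source phasor: V = 5∠45.0° V = 3.536 + j3.536 V.
Step 6 — Ohm's law: I = V / Z_total = (3.536 + j3.536) / (4550 - j0.5452) = 0.0007769 + j0.0007771 A.
Step 7 — Convert to polar: |I| = 0.001099 A, ∠I = 45.0°.

I = 0.001099∠45.0° A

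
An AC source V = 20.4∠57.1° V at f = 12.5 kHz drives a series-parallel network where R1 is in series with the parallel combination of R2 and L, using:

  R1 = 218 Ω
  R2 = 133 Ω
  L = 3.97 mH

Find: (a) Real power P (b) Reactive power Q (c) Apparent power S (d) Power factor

Step 1 — Angular frequency: ω = 2π·f = 2π·1.25e+04 = 7.854e+04 rad/s.
Step 2 — Component impedances:
  R1: Z = R = 218 Ω
  R2: Z = R = 133 Ω
  L: Z = jωL = j·7.854e+04·0.00397 = 0 + j311.8 Ω
Step 3 — Parallel branch: R2 || L = 1/(1/R2 + 1/L) = 112.5 + j48 Ω.
Step 4 — Series with R1: Z_total = R1 + (R2 || L) = 330.5 + j48 Ω = 334∠8.3° Ω.
Step 5 — Source phasor: V = 20.4∠57.1° V = 11.08 + j17.13 V.
Step 6 — Current: I = V / Z = 0.0402 + j0.04598 A = 0.06108∠48.8° A.
Step 7 — Complex power: S = V·I* = 1.233 + j0.1791 VA.
Step 8 — Real power: P = Re(S) = 1.233 W.
Step 9 — Reactive power: Q = Im(S) = 0.1791 VAR.
Step 10 — Apparent power: |S| = 1.246 VA.
Step 11 — Power factor: PF = P/|S| = 0.9896 (lagging).

(a) P = 1.233 W  (b) Q = 0.1791 VAR  (c) S = 1.246 VA  (d) PF = 0.9896 (lagging)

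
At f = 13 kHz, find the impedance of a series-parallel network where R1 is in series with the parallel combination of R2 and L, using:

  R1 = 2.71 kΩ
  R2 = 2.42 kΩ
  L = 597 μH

Step 1 — Angular frequency: ω = 2π·f = 2π·1.3e+04 = 8.168e+04 rad/s.
Step 2 — Component impedances:
  R1: Z = R = 2710 Ω
  R2: Z = R = 2420 Ω
  L: Z = jωL = j·8.168e+04·0.000597 = 0 + j48.76 Ω
Step 3 — Parallel branch: R2 || L = 1/(1/R2 + 1/L) = 0.9822 + j48.74 Ω.
Step 4 — Series with R1: Z_total = R1 + (R2 || L) = 2711 + j48.74 Ω = 2711∠1.0° Ω.

Z = 2711 + j48.74 Ω = 2711∠1.0° Ω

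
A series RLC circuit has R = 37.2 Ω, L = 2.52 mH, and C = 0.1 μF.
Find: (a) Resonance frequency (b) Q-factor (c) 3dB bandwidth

Step 1 — Resonance condition Im(Z)=0 gives ω₀ = 1/√(LC).
Step 2 — ω₀ = 1/√(0.00252·1e-07) = 6.299e+04 rad/s.
Step 3 — f₀ = ω₀/(2π) = 1.003e+04 Hz.
Step 4 — Series Q: Q = ω₀L/R = 6.299e+04·0.00252/37.2 = 4.267.
Step 5 — 3dB bandwidth: Δω = ω₀/Q = 1.476e+04 rad/s; BW = Δω/(2π) = 2349 Hz.

(a) f₀ = 1.003e+04 Hz  (b) Q = 4.267  (c) BW = 2349 Hz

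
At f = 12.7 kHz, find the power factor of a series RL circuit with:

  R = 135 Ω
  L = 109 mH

Step 1 — Angular frequency: ω = 2π·f = 2π·1.27e+04 = 7.98e+04 rad/s.
Step 2 — Component impedances:
  R: Z = R = 135 Ω
  L: Z = jωL = j·7.98e+04·0.109 = 0 + j8698 Ω
Step 3 — Series combination: Z_total = R + L = 135 + j8698 Ω = 8699∠89.1° Ω.
Step 4 — Power factor: PF = cos(φ) = Re(Z)/|Z| = 135/8699 = 0.01552.
Step 5 — Type: Im(Z) = 8698 ⇒ lagging (phase φ = 89.1°).

PF = 0.01552 (lagging, φ = 89.1°)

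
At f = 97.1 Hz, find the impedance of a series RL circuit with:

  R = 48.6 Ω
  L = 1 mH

Step 1 — Angular frequency: ω = 2π·f = 2π·97.1 = 610.1 rad/s.
Step 2 — Component impedances:
  R: Z = R = 48.6 Ω
  L: Z = jωL = j·610.1·0.001 = 0 + j0.6101 Ω
Step 3 — Series combination: Z_total = R + L = 48.6 + j0.6101 Ω = 48.6∠0.7° Ω.

Z = 48.6 + j0.6101 Ω = 48.6∠0.7° Ω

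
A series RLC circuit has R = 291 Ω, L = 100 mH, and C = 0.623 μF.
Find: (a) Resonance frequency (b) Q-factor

Step 1 — Resonance condition Im(Z)=0 gives ω₀ = 1/√(LC).
Step 2 — ω₀ = 1/√(0.1·6.23e-07) = 4006 rad/s.
Step 3 — f₀ = ω₀/(2π) = 637.6 Hz.
Step 4 — Series Q: Q = ω₀L/R = 4006·0.1/291 = 1.377.

(a) f₀ = 637.6 Hz  (b) Q = 1.377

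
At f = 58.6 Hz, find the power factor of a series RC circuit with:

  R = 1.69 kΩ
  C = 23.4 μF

Step 1 — Angular frequency: ω = 2π·f = 2π·58.6 = 368.2 rad/s.
Step 2 — Component impedances:
  R: Z = R = 1690 Ω
  C: Z = 1/(jωC) = -j/(ω·C) = 0 - j116.1 Ω
Step 3 — Series combination: Z_total = R + C = 1690 - j116.1 Ω = 1694∠-3.9° Ω.
Step 4 — Power factor: PF = cos(φ) = Re(Z)/|Z| = 1690/1694 = 0.9976.
Step 5 — Type: Im(Z) = -116.1 ⇒ leading (phase φ = -3.9°).

PF = 0.9976 (leading, φ = -3.9°)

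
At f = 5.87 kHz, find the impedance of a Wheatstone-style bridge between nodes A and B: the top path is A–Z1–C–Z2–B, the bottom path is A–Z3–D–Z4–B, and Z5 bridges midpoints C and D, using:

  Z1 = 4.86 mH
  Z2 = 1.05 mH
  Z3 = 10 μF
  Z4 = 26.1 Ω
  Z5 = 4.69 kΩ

Step 1 — Angular frequency: ω = 2π·f = 2π·5870 = 3.688e+04 rad/s.
Step 2 — Component impedances:
  Z1: Z = jωL = j·3.688e+04·0.00486 = 0 + j179.2 Ω
  Z2: Z = jωL = j·3.688e+04·0.00105 = 0 + j38.73 Ω
  Z3: Z = 1/(jωC) = -j/(ω·C) = 0 - j2.711 Ω
  Z4: Z = R = 26.1 Ω
  Z5: Z = R = 4690 Ω
Step 3 — Bridge requires nodal analysis (the Z5 bridge couples midpoints C and D, so the two paths cannot be reduced to a simple series/parallel combination). Setting node B to ground and injecting 1 A at node A, the 3-node admittance system at A, C, D solves to V_A = Z_AB = 26.28 + j0.425 Ω = 26.28∠0.9° Ω.

Z = 26.28 + j0.425 Ω = 26.28∠0.9° Ω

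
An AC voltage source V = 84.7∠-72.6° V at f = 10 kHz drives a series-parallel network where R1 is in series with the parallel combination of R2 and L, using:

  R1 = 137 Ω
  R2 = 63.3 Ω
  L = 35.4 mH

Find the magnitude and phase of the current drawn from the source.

Step 1 — Angular frequency: ω = 2π·f = 2π·1e+04 = 6.283e+04 rad/s.
Step 2 — Component impedances:
  R1: Z = R = 137 Ω
  R2: Z = R = 63.3 Ω
  L: Z = jωL = j·6.283e+04·0.0354 = 0 + j2224 Ω
Step 3 — Parallel branch: R2 || L = 1/(1/R2 + 1/L) = 63.25 + j1.8 Ω.
Step 4 — Series with R1: Z_total = R1 + (R2 || L) = 200.2 + j1.8 Ω = 200.3∠0.5° Ω.
Step 5 — Source phasor: V = 84.7∠-72.6° V = 25.33 - j80.82 V.
Step 6 — Ohm's law: I = V / Z_total = (25.33 - j80.82) / (200.2 + j1.8) = 0.1228 - j0.4047 A.
Step 7 — Convert to polar: |I| = 0.423 A, ∠I = -73.1°.

I = 0.423∠-73.1° A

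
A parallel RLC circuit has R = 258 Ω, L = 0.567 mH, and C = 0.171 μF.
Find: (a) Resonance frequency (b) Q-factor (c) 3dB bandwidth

Step 1 — Resonance: ω₀ = 1/√(LC) = 1/√(0.000567·1.71e-07) = 1.016e+05 rad/s.
Step 2 — f₀ = ω₀/(2π) = 1.616e+04 Hz.
Step 3 — Parallel Q: Q = R/(ω₀L) = 258/(1.016e+05·0.000567) = 4.48.
Step 4 — Bandwidth: Δω = ω₀/Q = 2.267e+04 rad/s; BW = Δω/(2π) = 3607 Hz.

(a) f₀ = 1.616e+04 Hz  (b) Q = 4.48  (c) BW = 3607 Hz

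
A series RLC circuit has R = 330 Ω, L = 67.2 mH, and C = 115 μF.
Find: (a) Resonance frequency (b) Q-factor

Step 1 — Resonance condition Im(Z)=0 gives ω₀ = 1/√(LC).
Step 2 — ω₀ = 1/√(0.0672·0.000115) = 359.7 rad/s.
Step 3 — f₀ = ω₀/(2π) = 57.25 Hz.
Step 4 — Series Q: Q = ω₀L/R = 359.7·0.0672/330 = 0.07325.

(a) f₀ = 57.25 Hz  (b) Q = 0.07325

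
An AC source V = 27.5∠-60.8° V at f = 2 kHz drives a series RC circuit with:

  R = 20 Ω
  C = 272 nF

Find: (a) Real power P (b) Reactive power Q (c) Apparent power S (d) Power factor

Step 1 — Angular frequency: ω = 2π·f = 2π·2000 = 1.257e+04 rad/s.
Step 2 — Component impedances:
  R: Z = R = 20 Ω
  C: Z = 1/(jωC) = -j/(ω·C) = 0 - j292.6 Ω
Step 3 — Series combination: Z_total = R + C = 20 - j292.6 Ω = 293.2∠-86.1° Ω.
Step 4 — Source phasor: V = 27.5∠-60.8° V = 13.42 - j24.01 V.
Step 5 — Current: I = V / Z = 0.08479 + j0.04006 A = 0.09378∠25.3° A.
Step 6 — Complex power: S = V·I* = 0.1759 - j2.573 VA.
Step 7 — Real power: P = Re(S) = 0.1759 W.
Step 8 — Reactive power: Q = Im(S) = -2.573 VAR.
Step 9 — Apparent power: |S| = 2.579 VA.
Step 10 — Power factor: PF = P/|S| = 0.0682 (leading).

(a) P = 0.1759 W  (b) Q = -2.573 VAR  (c) S = 2.579 VA  (d) PF = 0.0682 (leading)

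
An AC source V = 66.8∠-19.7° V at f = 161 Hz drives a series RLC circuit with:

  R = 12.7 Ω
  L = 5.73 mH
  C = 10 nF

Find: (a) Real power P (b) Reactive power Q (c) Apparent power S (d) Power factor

Step 1 — Angular frequency: ω = 2π·f = 2π·161 = 1012 rad/s.
Step 2 — Component impedances:
  R: Z = R = 12.7 Ω
  L: Z = jωL = j·1012·0.00573 = 0 + j5.796 Ω
  C: Z = 1/(jωC) = -j/(ω·C) = 0 - j9.885e+04 Ω
Step 3 — Series combination: Z_total = R + L + C = 12.7 - j9.885e+04 Ω = 9.885e+04∠-90.0° Ω.
Step 4 — Source phasor: V = 66.8∠-19.7° V = 62.89 - j22.52 V.
Step 5 — Current: I = V / Z = 0.0002279 + j0.0006362 A = 0.0006758∠70.3° A.
Step 6 — Complex power: S = V·I* = 5.8e-06 - j0.04514 VA.
Step 7 — Real power: P = Re(S) = 5.8e-06 W.
Step 8 — Reactive power: Q = Im(S) = -0.04514 VAR.
Step 9 — Apparent power: |S| = 0.04514 VA.
Step 10 — Power factor: PF = P/|S| = 0.0001285 (leading).

(a) P = 5.8e-06 W  (b) Q = -0.04514 VAR  (c) S = 0.04514 VA  (d) PF = 0.0001285 (leading)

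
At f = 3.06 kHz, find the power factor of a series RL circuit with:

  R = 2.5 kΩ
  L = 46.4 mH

Step 1 — Angular frequency: ω = 2π·f = 2π·3060 = 1.923e+04 rad/s.
Step 2 — Component impedances:
  R: Z = R = 2500 Ω
  L: Z = jωL = j·1.923e+04·0.0464 = 0 + j892.1 Ω
Step 3 — Series combination: Z_total = R + L = 2500 + j892.1 Ω = 2654∠19.6° Ω.
Step 4 — Power factor: PF = cos(φ) = Re(Z)/|Z| = 2500/2654.4 = 0.9418.
Step 5 — Type: Im(Z) = 892.1 ⇒ lagging (phase φ = 19.6°).

PF = 0.9418 (lagging, φ = 19.6°)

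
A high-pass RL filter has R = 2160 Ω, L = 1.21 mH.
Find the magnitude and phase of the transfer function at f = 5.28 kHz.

Step 1 — Angular frequency: ω = 2π·5280 = 3.318e+04 rad/s.
Step 2 — Transfer function: H(jω) = jωL/(R + jωL).
Step 3 — Numerator jωL = j·40.14; denominator R + jωL = 2160 + j40.14.
Step 4 — H = 0.0003453 + j0.01858.
Step 5 — Magnitude: |H| = 0.01858 (-34.6 dB); phase: φ = 88.9°.

|H| = 0.01858 (-34.6 dB), φ = 88.9°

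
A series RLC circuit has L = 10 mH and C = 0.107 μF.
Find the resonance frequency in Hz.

Step 1 — Resonance condition Im(Z)=0 gives ω₀ = 1/√(LC).
Step 2 — ω₀ = 1/√(0.01·1.07e-07) = 3.057e+04 rad/s.
Step 3 — f₀ = ω₀/(2π) = 4866 Hz.

f₀ = 4866 Hz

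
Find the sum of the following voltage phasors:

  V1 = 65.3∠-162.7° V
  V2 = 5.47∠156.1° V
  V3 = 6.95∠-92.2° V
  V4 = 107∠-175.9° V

Step 1 — Convert each phasor to rectangular form:
  V1 = 65.3·(cos(-162.7°) + j·sin(-162.7°)) = -62.35 - j19.42 V
  V2 = 5.47·(cos(156.1°) + j·sin(156.1°)) = -5.001 + j2.216 V
  V3 = 6.95·(cos(-92.2°) + j·sin(-92.2°)) = -0.2668 - j6.945 V
  V4 = 107·(cos(-175.9°) + j·sin(-175.9°)) = -106.7 - j7.65 V
Step 2 — Sum components: V_total = -174.3 - j31.8 V.
Step 3 — Convert to polar: |V_total| = 177.2 V, ∠V_total = -169.7°.

V_total = 177.2∠-169.7° V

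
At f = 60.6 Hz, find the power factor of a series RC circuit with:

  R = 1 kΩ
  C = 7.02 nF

Step 1 — Angular frequency: ω = 2π·f = 2π·60.6 = 380.8 rad/s.
Step 2 — Component impedances:
  R: Z = R = 1000 Ω
  C: Z = 1/(jωC) = -j/(ω·C) = 0 - j3.741e+05 Ω
Step 3 — Series combination: Z_total = R + C = 1000 - j3.741e+05 Ω = 3.741e+05∠-89.8° Ω.
Step 4 — Power factor: PF = cos(φ) = Re(Z)/|Z| = 1000/3.741e+05 = 0.002673.
Step 5 — Type: Im(Z) = -3.741e+05 ⇒ leading (phase φ = -89.8°).

PF = 0.002673 (leading, φ = -89.8°)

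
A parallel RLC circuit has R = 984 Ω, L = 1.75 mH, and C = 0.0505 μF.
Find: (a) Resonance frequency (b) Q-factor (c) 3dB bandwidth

Step 1 — Resonance: ω₀ = 1/√(LC) = 1/√(0.00175·5.05e-08) = 1.064e+05 rad/s.
Step 2 — f₀ = ω₀/(2π) = 1.693e+04 Hz.
Step 3 — Parallel Q: Q = R/(ω₀L) = 984/(1.064e+05·0.00175) = 5.286.
Step 4 — Bandwidth: Δω = ω₀/Q = 2.012e+04 rad/s; BW = Δω/(2π) = 3203 Hz.

(a) f₀ = 1.693e+04 Hz  (b) Q = 5.286  (c) BW = 3203 Hz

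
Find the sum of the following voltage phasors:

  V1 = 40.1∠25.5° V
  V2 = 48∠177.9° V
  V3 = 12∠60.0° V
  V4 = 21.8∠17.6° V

Step 1 — Convert each phasor to rectangular form:
  V1 = 40.1·(cos(25.5°) + j·sin(25.5°)) = 36.19 + j17.26 V
  V2 = 48·(cos(177.9°) + j·sin(177.9°)) = -47.97 + j1.759 V
  V3 = 12·(cos(60.0°) + j·sin(60.0°)) = 6 + j10.39 V
  V4 = 21.8·(cos(17.6°) + j·sin(17.6°)) = 20.78 + j6.592 V
Step 2 — Sum components: V_total = 15.01 + j36.01 V.
Step 3 — Convert to polar: |V_total| = 39.01 V, ∠V_total = 67.4°.

V_total = 39.01∠67.4° V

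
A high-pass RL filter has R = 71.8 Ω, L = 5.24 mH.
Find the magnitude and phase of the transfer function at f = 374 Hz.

Step 1 — Angular frequency: ω = 2π·374 = 2350 rad/s.
Step 2 — Transfer function: H(jω) = jωL/(R + jωL).
Step 3 — Numerator jωL = j·12.31; denominator R + jωL = 71.8 + j12.31.
Step 4 — H = 0.02857 + j0.1666.
Step 5 — Magnitude: |H| = 0.169 (-15.4 dB); phase: φ = 80.3°.

|H| = 0.169 (-15.4 dB), φ = 80.3°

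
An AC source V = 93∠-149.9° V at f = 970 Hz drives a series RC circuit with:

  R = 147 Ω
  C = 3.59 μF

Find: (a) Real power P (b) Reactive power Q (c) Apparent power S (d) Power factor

Step 1 — Angular frequency: ω = 2π·f = 2π·970 = 6095 rad/s.
Step 2 — Component impedances:
  R: Z = R = 147 Ω
  C: Z = 1/(jωC) = -j/(ω·C) = 0 - j45.7 Ω
Step 3 — Series combination: Z_total = R + C = 147 - j45.7 Ω = 153.9∠-17.3° Ω.
Step 4 — Source phasor: V = 93∠-149.9° V = -80.46 - j46.64 V.
Step 5 — Current: I = V / Z = -0.4091 - j0.4445 A = 0.6041∠-132.6° A.
Step 6 — Complex power: S = V·I* = 53.65 - j16.68 VA.
Step 7 — Real power: P = Re(S) = 53.65 W.
Step 8 — Reactive power: Q = Im(S) = -16.68 VAR.
Step 9 — Apparent power: |S| = 56.18 VA.
Step 10 — Power factor: PF = P/|S| = 0.9549 (leading).

(a) P = 53.65 W  (b) Q = -16.68 VAR  (c) S = 56.18 VA  (d) PF = 0.9549 (leading)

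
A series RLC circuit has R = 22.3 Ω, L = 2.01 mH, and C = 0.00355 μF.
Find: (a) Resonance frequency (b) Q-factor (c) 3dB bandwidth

Step 1 — Resonance: ω₀ = 1/√(LC) = 1/√(0.00201·3.55e-09) = 3.744e+05 rad/s.
Step 2 — f₀ = ω₀/(2π) = 5.958e+04 Hz.
Step 3 — Series Q: Q = ω₀L/R = 3.744e+05·0.00201/22.3 = 33.74.
Step 4 — Bandwidth: Δω = ω₀/Q = 1.109e+04 rad/s; BW = Δω/(2π) = 1766 Hz.

(a) f₀ = 5.958e+04 Hz  (b) Q = 33.74  (c) BW = 1766 Hz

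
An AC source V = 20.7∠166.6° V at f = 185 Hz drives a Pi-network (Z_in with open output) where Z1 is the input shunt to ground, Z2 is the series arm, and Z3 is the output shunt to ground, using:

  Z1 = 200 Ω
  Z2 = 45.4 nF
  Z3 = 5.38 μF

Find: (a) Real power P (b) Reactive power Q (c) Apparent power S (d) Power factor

Step 1 — Angular frequency: ω = 2π·f = 2π·185 = 1162 rad/s.
Step 2 — Component impedances:
  Z1: Z = R = 200 Ω
  Z2: Z = 1/(jωC) = -j/(ω·C) = 0 - j1.895e+04 Ω
  Z3: Z = 1/(jωC) = -j/(ω·C) = 0 - j159.9 Ω
Step 3 — With open output, the series arm Z2 and the output shunt Z3 appear in series to ground: Z2 + Z3 = 0 - j1.911e+04 Ω.
Step 4 — Parallel with input shunt Z1: Z_in = Z1 || (Z2 + Z3) = 200 - j2.093 Ω = 200∠-0.6° Ω.
Step 5 — Source phasor: V = 20.7∠166.6° V = -20.14 + j4.797 V.
Step 6 — Current: I = V / Z = -0.1009 + j0.02293 A = 0.1035∠167.2° A.
Step 7 — Complex power: S = V·I* = 2.142 - j0.02242 VA.
Step 8 — Real power: P = Re(S) = 2.142 W.
Step 9 — Reactive power: Q = Im(S) = -0.02242 VAR.
Step 10 — Apparent power: |S| = 2.143 VA.
Step 11 — Power factor: PF = P/|S| = 0.9999 (leading).

(a) P = 2.142 W  (b) Q = -0.02242 VAR  (c) S = 2.143 VA  (d) PF = 0.9999 (leading)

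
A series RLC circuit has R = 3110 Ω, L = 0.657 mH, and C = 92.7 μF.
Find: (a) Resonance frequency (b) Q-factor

Step 1 — Resonance condition Im(Z)=0 gives ω₀ = 1/√(LC).
Step 2 — ω₀ = 1/√(0.000657·9.27e-05) = 4052 rad/s.
Step 3 — f₀ = ω₀/(2π) = 644.9 Hz.
Step 4 — Series Q: Q = ω₀L/R = 4052·0.000657/3110 = 0.000856.

(a) f₀ = 644.9 Hz  (b) Q = 0.000856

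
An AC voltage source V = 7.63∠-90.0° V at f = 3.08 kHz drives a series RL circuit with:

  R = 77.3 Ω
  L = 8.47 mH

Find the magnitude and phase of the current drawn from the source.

Step 1 — Angular frequency: ω = 2π·f = 2π·3080 = 1.935e+04 rad/s.
Step 2 — Component impedances:
  R: Z = R = 77.3 Ω
  L: Z = jωL = j·1.935e+04·0.00847 = 0 + j163.9 Ω
Step 3 — Series combination: Z_total = R + L = 77.3 + j163.9 Ω = 181.2∠64.8° Ω.
Step 4 — Source phasor: V = 7.63∠-90.0° V = 0 - j7.63 V.
Step 5 — Ohm's law: I = V / Z_total = (0 - j7.63) / (77.3 + j163.9) = -0.03808 - j0.01796 A.
Step 6 — Convert to polar: |I| = 0.0421 A, ∠I = -154.8°.

I = 0.0421∠-154.8° A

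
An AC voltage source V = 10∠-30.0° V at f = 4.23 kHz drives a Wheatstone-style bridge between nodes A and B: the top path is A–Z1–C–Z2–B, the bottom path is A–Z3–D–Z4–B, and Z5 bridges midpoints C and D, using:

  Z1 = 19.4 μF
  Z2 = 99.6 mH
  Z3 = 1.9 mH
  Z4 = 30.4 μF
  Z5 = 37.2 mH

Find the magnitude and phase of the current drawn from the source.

Step 1 — Angular frequency: ω = 2π·f = 2π·4230 = 2.658e+04 rad/s.
Step 2 — Component impedances:
  Z1: Z = 1/(jωC) = -j/(ω·C) = 0 - j1.939 Ω
  Z2: Z = jωL = j·2.658e+04·0.0996 = 0 + j2647 Ω
  Z3: Z = jωL = j·2.658e+04·0.0019 = 0 + j50.5 Ω
  Z4: Z = 1/(jωC) = -j/(ω·C) = 0 - j1.238 Ω
  Z5: Z = jωL = j·2.658e+04·0.0372 = 0 + j988.7 Ω
Step 3 — Bridge requires nodal analysis (the Z5 bridge couples midpoints C and D, so the two paths cannot be reduced to a simple series/parallel combination). Setting node B to ground and injecting 1 A at node A, the 3-node admittance system at A, C, D solves to V_A = Z_AB = 0 + j45.98 Ω = 45.98∠90.0° Ω.
Step 4 — Source phasor: V = 10∠-30.0° V = 8.66 - j5 V.
Step 5 — Ohm's law: I = V / Z_total = (8.66 - j5) / (0 + j45.98) = -0.1087 - j0.1883 A.
Step 6 — Convert to polar: |I| = 0.2175 A, ∠I = -120.0°.

I = 0.2175∠-120.0° A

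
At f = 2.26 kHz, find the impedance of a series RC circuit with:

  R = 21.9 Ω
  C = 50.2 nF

Step 1 — Angular frequency: ω = 2π·f = 2π·2260 = 1.42e+04 rad/s.
Step 2 — Component impedances:
  R: Z = R = 21.9 Ω
  C: Z = 1/(jωC) = -j/(ω·C) = 0 - j1403 Ω
Step 3 — Series combination: Z_total = R + C = 21.9 - j1403 Ω = 1403∠-89.1° Ω.

Z = 21.9 - j1403 Ω = 1403∠-89.1° Ω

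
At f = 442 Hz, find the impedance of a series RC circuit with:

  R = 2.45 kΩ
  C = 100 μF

Step 1 — Angular frequency: ω = 2π·f = 2π·442 = 2777 rad/s.
Step 2 — Component impedances:
  R: Z = R = 2450 Ω
  C: Z = 1/(jωC) = -j/(ω·C) = 0 - j3.601 Ω
Step 3 — Series combination: Z_total = R + C = 2450 - j3.601 Ω = 2450∠-0.1° Ω.

Z = 2450 - j3.601 Ω = 2450∠-0.1° Ω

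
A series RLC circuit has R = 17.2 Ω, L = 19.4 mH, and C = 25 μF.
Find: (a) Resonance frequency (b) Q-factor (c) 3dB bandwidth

Step 1 — Resonance: ω₀ = 1/√(LC) = 1/√(0.0194·2.5e-05) = 1436 rad/s.
Step 2 — f₀ = ω₀/(2π) = 228.5 Hz.
Step 3 — Series Q: Q = ω₀L/R = 1436·0.0194/17.2 = 1.62.
Step 4 — Bandwidth: Δω = ω₀/Q = 886.6 rad/s; BW = Δω/(2π) = 141.1 Hz.

(a) f₀ = 228.5 Hz  (b) Q = 1.62  (c) BW = 141.1 Hz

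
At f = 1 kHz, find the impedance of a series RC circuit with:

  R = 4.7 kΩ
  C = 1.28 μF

Step 1 — Angular frequency: ω = 2π·f = 2π·1000 = 6283 rad/s.
Step 2 — Component impedances:
  R: Z = R = 4700 Ω
  C: Z = 1/(jωC) = -j/(ω·C) = 0 - j124.3 Ω
Step 3 — Series combination: Z_total = R + C = 4700 - j124.3 Ω = 4702∠-1.5° Ω.

Z = 4700 - j124.3 Ω = 4702∠-1.5° Ω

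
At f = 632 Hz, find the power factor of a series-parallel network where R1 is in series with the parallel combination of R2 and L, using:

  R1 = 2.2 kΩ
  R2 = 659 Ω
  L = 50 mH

Step 1 — Angular frequency: ω = 2π·f = 2π·632 = 3971 rad/s.
Step 2 — Component impedances:
  R1: Z = R = 2200 Ω
  R2: Z = R = 659 Ω
  L: Z = jωL = j·3971·0.05 = 0 + j198.5 Ω
Step 3 — Parallel branch: R2 || L = 1/(1/R2 + 1/L) = 54.84 + j182 Ω.
Step 4 — Series with R1: Z_total = R1 + (R2 || L) = 2255 + j182 Ω = 2262∠4.6° Ω.
Step 5 — Power factor: PF = cos(φ) = Re(Z)/|Z| = 2254.84/2262.18 = 0.9968.
Step 6 — Type: Im(Z) = 182 ⇒ lagging (phase φ = 4.6°).

PF = 0.9968 (lagging, φ = 4.6°)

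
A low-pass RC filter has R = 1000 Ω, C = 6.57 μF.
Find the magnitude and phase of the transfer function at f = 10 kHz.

Step 1 — Angular frequency: ω = 2π·1e+04 = 6.283e+04 rad/s.
Step 2 — Transfer function: H(jω) = 1/(1 + jωRC).
Step 3 — Denominator: 1 + jωRC = 1 + j·6.283e+04·1000·6.57e-06 = 1 + j412.8.
Step 4 — H = 5.868e-06 - j0.002422.
Step 5 — Magnitude: |H| = 0.002422 (-52.3 dB); phase: φ = -89.9°.

|H| = 0.002422 (-52.3 dB), φ = -89.9°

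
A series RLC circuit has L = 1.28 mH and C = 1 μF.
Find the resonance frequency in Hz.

Step 1 — Resonance condition Im(Z)=0 gives ω₀ = 1/√(LC).
Step 2 — ω₀ = 1/√(0.00128·1e-06) = 2.795e+04 rad/s.
Step 3 — f₀ = ω₀/(2π) = 4449 Hz.

f₀ = 4449 Hz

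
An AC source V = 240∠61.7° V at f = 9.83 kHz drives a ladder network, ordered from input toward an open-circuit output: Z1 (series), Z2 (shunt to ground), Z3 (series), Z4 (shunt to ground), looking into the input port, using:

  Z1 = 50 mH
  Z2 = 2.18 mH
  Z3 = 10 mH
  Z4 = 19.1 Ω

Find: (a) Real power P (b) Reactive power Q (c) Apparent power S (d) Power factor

Step 1 — Angular frequency: ω = 2π·f = 2π·9830 = 6.176e+04 rad/s.
Step 2 — Component impedances:
  Z1: Z = jωL = j·6.176e+04·0.05 = 0 + j3088 Ω
  Z2: Z = jωL = j·6.176e+04·0.00218 = 0 + j134.6 Ω
  Z3: Z = jωL = j·6.176e+04·0.01 = 0 + j617.6 Ω
  Z4: Z = R = 19.1 Ω
Step 3 — Ladder network (open output): work backward from the far end, alternating series and parallel combinations. Z_in = 0.6115 + j3199 Ω = 3199∠90.0° Ω.
Step 4 — Source phasor: V = 240∠61.7° V = 113.8 + j211.3 V.
Step 5 — Current: I = V / Z = 0.06607 - j0.03556 A = 0.07503∠-28.3° A.
Step 6 — Complex power: S = V·I* = 0.003442 + j18.01 VA.
Step 7 — Real power: P = Re(S) = 0.003442 W.
Step 8 — Reactive power: Q = Im(S) = 18.01 VAR.
Step 9 — Apparent power: |S| = 18.01 VA.
Step 10 — Power factor: PF = P/|S| = 0.0001912 (lagging).

(a) P = 0.003442 W  (b) Q = 18.01 VAR  (c) S = 18.01 VA  (d) PF = 0.0001912 (lagging)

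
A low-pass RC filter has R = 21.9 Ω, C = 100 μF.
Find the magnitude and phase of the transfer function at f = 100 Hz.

Step 1 — Angular frequency: ω = 2π·100 = 628.3 rad/s.
Step 2 — Transfer function: H(jω) = 1/(1 + jωRC).
Step 3 — Denominator: 1 + jωRC = 1 + j·628.3·21.9·0.0001 = 1 + j1.376.
Step 4 — H = 0.3456 - j0.4756.
Step 5 — Magnitude: |H| = 0.5879 (-4.6 dB); phase: φ = -54.0°.

|H| = 0.5879 (-4.6 dB), φ = -54.0°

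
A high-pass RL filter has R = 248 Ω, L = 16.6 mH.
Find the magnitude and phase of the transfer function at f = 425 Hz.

Step 1 — Angular frequency: ω = 2π·425 = 2670 rad/s.
Step 2 — Transfer function: H(jω) = jωL/(R + jωL).
Step 3 — Numerator jωL = j·44.33; denominator R + jωL = 248 + j44.33.
Step 4 — H = 0.03096 + j0.1732.
Step 5 — Magnitude: |H| = 0.176 (-15.1 dB); phase: φ = 79.9°.

|H| = 0.176 (-15.1 dB), φ = 79.9°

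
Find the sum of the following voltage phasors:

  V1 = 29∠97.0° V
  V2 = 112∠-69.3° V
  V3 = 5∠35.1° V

Step 1 — Convert each phasor to rectangular form:
  V1 = 29·(cos(97.0°) + j·sin(97.0°)) = -3.534 + j28.78 V
  V2 = 112·(cos(-69.3°) + j·sin(-69.3°)) = 39.59 - j104.8 V
  V3 = 5·(cos(35.1°) + j·sin(35.1°)) = 4.091 + j2.875 V
Step 2 — Sum components: V_total = 40.15 - j73.11 V.
Step 3 — Convert to polar: |V_total| = 83.41 V, ∠V_total = -61.2°.

V_total = 83.41∠-61.2° V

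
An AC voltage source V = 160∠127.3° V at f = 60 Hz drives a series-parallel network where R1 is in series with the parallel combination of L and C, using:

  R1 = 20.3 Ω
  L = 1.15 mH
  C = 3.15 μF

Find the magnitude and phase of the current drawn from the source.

Step 1 — Angular frequency: ω = 2π·f = 2π·60 = 377 rad/s.
Step 2 — Component impedances:
  R1: Z = R = 20.3 Ω
  L: Z = jωL = j·377·0.00115 = 0 + j0.4335 Ω
  C: Z = 1/(jωC) = -j/(ω·C) = 0 - j842.1 Ω
Step 3 — Parallel branch: L || C = 1/(1/L + 1/C) = 0 + j0.4338 Ω.
Step 4 — Series with R1: Z_total = R1 + (L || C) = 20.3 + j0.4338 Ω = 20.3∠1.2° Ω.
Step 5 — Source phasor: V = 160∠127.3° V = -96.96 + j127.3 V.
Step 6 — Ohm's law: I = V / Z_total = (-96.96 + j127.3) / (20.3 + j0.4338) = -4.64 + j6.369 A.
Step 7 — Convert to polar: |I| = 7.88 A, ∠I = 126.1°.

I = 7.88∠126.1° A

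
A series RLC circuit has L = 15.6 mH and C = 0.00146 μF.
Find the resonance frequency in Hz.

Step 1 — Resonance condition Im(Z)=0 gives ω₀ = 1/√(LC).
Step 2 — ω₀ = 1/√(0.0156·1.46e-09) = 2.095e+05 rad/s.
Step 3 — f₀ = ω₀/(2π) = 3.335e+04 Hz.

f₀ = 3.335e+04 Hz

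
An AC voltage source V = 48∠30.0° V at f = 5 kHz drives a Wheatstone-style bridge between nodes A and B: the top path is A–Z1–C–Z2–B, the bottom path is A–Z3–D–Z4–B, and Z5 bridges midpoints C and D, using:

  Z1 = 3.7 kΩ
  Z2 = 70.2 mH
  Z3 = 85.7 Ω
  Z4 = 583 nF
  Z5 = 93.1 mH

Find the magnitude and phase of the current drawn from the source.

Step 1 — Angular frequency: ω = 2π·f = 2π·5000 = 3.142e+04 rad/s.
Step 2 — Component impedances:
  Z1: Z = R = 3700 Ω
  Z2: Z = jωL = j·3.142e+04·0.0702 = 0 + j2205 Ω
  Z3: Z = R = 85.7 Ω
  Z4: Z = 1/(jωC) = -j/(ω·C) = 0 - j54.6 Ω
  Z5: Z = jωL = j·3.142e+04·0.0931 = 0 + j2925 Ω
Step 3 — Bridge requires nodal analysis (the Z5 bridge couples midpoints C and D, so the two paths cannot be reduced to a simple series/parallel combination). Setting node B to ground and injecting 1 A at node A, the 3-node admittance system at A, C, D solves to V_A = Z_AB = 84.61 - j53.4 Ω = 100∠-32.3° Ω.
Step 4 — Source phasor: V = 48∠30.0° V = 41.57 + j24 V.
Step 5 — Ohm's law: I = V / Z_total = (41.57 + j24) / (84.61 - j53.4) = 0.2233 + j0.4246 A.
Step 6 — Convert to polar: |I| = 0.4798 A, ∠I = 62.3°.

I = 0.4798∠62.3° A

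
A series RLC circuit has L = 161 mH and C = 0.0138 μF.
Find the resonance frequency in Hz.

Step 1 — Resonance condition Im(Z)=0 gives ω₀ = 1/√(LC).
Step 2 — ω₀ = 1/√(0.161·1.38e-08) = 2.122e+04 rad/s.
Step 3 — f₀ = ω₀/(2π) = 3377 Hz.

f₀ = 3377 Hz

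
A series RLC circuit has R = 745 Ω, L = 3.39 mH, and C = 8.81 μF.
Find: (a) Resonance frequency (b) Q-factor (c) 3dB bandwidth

Step 1 — Resonance: ω₀ = 1/√(LC) = 1/√(0.00339·8.81e-06) = 5786 rad/s.
Step 2 — f₀ = ω₀/(2π) = 920.9 Hz.
Step 3 — Series Q: Q = ω₀L/R = 5786·0.00339/745 = 0.02633.
Step 4 — Bandwidth: Δω = ω₀/Q = 2.198e+05 rad/s; BW = Δω/(2π) = 3.498e+04 Hz.

(a) f₀ = 920.9 Hz  (b) Q = 0.02633  (c) BW = 3.498e+04 Hz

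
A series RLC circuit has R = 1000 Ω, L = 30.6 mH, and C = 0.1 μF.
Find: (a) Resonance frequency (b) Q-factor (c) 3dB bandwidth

Step 1 — Resonance condition Im(Z)=0 gives ω₀ = 1/√(LC).
Step 2 — ω₀ = 1/√(0.0306·1e-07) = 1.808e+04 rad/s.
Step 3 — f₀ = ω₀/(2π) = 2877 Hz.
Step 4 — Series Q: Q = ω₀L/R = 1.808e+04·0.0306/1000 = 0.5532.
Step 5 — 3dB bandwidth: Δω = ω₀/Q = 3.268e+04 rad/s; BW = Δω/(2π) = 5201 Hz.

(a) f₀ = 2877 Hz  (b) Q = 0.5532  (c) BW = 5201 Hz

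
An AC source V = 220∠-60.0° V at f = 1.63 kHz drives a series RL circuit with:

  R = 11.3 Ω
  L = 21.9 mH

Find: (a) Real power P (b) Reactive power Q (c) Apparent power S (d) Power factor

Step 1 — Angular frequency: ω = 2π·f = 2π·1630 = 1.024e+04 rad/s.
Step 2 — Component impedances:
  R: Z = R = 11.3 Ω
  L: Z = jωL = j·1.024e+04·0.0219 = 0 + j224.3 Ω
Step 3 — Series combination: Z_total = R + L = 11.3 + j224.3 Ω = 224.6∠87.1° Ω.
Step 4 — Source phasor: V = 220∠-60.0° V = 110 - j190.5 V.
Step 5 — Current: I = V / Z = -0.8227 - j0.5319 A = 0.9796∠-147.1° A.
Step 6 — Complex power: S = V·I* = 10.84 + j215.2 VA.
Step 7 — Real power: P = Re(S) = 10.84 W.
Step 8 — Reactive power: Q = Im(S) = 215.2 VAR.
Step 9 — Apparent power: |S| = 215.5 VA.
Step 10 — Power factor: PF = P/|S| = 0.05032 (lagging).

(a) P = 10.84 W  (b) Q = 215.2 VAR  (c) S = 215.5 VA  (d) PF = 0.05032 (lagging)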